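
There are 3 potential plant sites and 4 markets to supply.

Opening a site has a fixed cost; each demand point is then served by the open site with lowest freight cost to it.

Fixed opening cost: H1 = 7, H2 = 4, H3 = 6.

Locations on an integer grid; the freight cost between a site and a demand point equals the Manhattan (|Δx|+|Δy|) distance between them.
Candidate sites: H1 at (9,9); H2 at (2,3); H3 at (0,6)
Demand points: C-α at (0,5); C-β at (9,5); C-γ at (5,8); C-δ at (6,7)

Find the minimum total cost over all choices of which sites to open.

28

Open {H1, H3}: assign each demand point to its cheapest open site.
  C-α→H3 1, C-β→H1 4, C-γ→H1 5, C-δ→H1 5
  freight cost 15, fixed 13 → total 28.
Compare {H1, H2}: freight cost 18 + fixed 11 = 29.
Compare {H3}: freight cost 25 + fixed 6 = 31.
Compare {H1, H2, H3}: freight cost 15 + fixed 17 = 32.
All other subsets cost ≥ 29. Minimum total cost: 28.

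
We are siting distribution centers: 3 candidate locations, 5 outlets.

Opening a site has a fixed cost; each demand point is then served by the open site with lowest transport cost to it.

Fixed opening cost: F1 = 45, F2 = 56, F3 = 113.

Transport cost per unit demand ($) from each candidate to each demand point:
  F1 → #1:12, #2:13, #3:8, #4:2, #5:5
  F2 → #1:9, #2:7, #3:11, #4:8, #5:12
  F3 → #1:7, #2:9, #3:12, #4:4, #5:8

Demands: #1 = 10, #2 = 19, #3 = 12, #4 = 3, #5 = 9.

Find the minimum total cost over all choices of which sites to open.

471

Open {F1, F2}: assign each demand point to its cheapest open site.
  #1→F2 10×9=90, #2→F2 19×7=133, #3→F1 12×8=96, #4→F1 3×2=6, #5→F1 9×5=45
  transport cost 370, fixed 101 → total 471.
Compare {F2}: transport cost 487 + fixed 56 = 543.
Compare {F1, F3}: transport cost 388 + fixed 158 = 546.
Compare {F1}: transport cost 514 + fixed 45 = 559.
All other subsets cost ≥ 543. Minimum total cost: 471.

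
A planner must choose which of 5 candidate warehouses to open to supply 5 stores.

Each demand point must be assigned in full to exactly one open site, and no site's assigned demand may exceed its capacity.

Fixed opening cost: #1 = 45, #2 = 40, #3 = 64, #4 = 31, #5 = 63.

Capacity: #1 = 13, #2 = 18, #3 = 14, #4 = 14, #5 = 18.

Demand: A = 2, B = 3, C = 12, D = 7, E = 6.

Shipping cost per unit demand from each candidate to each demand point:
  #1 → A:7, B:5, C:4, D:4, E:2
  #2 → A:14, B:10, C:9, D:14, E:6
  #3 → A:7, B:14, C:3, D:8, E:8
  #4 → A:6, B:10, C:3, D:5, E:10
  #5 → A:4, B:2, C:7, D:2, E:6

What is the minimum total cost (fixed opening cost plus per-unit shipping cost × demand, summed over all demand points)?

Open {#4, #5}; cheapest assignment that respects the capacities:
  #4 (cap 14, load 12): C — cost 12×3 = 36
  #5 (cap 18, load 18): A, B, D, E — cost 2×4 + 3×2 + 7×2 + 6×6 = 64
  Shipping 100, fixed 94 → total 194.
  Any other capacity-feasible assignment to {#4, #5} ships for at least 100.
Compare {#1, #4, #5}: its best feasible assignment gives total 215.
Compare {#1, #5}: its best feasible assignment gives total 220.
Every other set of open sites that can feasibly serve all demand totals ≥ 215 even under its best assignment. Minimum: 194.

194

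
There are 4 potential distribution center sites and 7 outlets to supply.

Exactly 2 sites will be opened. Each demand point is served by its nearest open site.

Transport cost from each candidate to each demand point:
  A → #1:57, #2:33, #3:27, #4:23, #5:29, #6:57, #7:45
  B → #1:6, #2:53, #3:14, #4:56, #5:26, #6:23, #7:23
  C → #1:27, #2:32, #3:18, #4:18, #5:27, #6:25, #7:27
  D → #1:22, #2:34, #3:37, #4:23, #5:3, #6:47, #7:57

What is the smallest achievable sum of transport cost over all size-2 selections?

126

Open {B, D}.
  #1→B 6, #2→D 34, #3→B 14, #4→D 23, #5→D 3, #6→B 23, #7→B 23  ⇒ total 126.
Compare {B, C}: total 142.
Compare {C, D}: total 145.
No size-2 selection does better; minimum is 126.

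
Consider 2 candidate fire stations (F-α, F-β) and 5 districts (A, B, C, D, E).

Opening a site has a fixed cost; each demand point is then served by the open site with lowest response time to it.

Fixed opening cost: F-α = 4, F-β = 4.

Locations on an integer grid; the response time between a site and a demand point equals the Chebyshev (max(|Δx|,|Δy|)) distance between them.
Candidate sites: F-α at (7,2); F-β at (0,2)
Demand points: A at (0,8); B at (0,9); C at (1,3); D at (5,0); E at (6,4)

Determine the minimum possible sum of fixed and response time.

Open {F-α, F-β}: assign each demand point to its cheapest open site.
  A→F-β 6, B→F-α 7, C→F-β 1, D→F-α 2, E→F-α 2
  response time 18, fixed 8 → total 26.
Compare {F-α}: response time 24 + fixed 4 = 28.
Compare {F-β}: response time 25 + fixed 4 = 29.

26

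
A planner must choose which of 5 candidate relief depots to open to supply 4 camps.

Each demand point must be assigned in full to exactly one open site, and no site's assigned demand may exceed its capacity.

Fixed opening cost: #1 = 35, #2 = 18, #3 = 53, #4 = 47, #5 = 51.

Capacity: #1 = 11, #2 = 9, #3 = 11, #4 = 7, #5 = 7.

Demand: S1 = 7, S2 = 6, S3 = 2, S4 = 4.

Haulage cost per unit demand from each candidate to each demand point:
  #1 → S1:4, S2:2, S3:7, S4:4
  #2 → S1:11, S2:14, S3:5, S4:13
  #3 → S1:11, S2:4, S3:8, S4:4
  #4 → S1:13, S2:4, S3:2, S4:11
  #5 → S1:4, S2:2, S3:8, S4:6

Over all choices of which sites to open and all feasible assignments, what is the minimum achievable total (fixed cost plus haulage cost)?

168

Open {#1, #2}; cheapest assignment that respects the capacities:
  #1 (cap 11, load 10): S2, S4 — cost 6×2 + 4×4 = 28
  #2 (cap 9, load 9): S1, S3 — cost 7×11 + 2×5 = 87
  Shipping 115, fixed 53 → total 168.
  Any other capacity-feasible assignment to {#1, #2} ships for at least 115.
Compare {#1, #3}: its best feasible assignment gives total 170.
Compare {#1, #2, #5}: its best feasible assignment gives total 170.
Every other set of open sites that can feasibly serve all demand totals ≥ 170 even under its best assignment. Minimum: 168.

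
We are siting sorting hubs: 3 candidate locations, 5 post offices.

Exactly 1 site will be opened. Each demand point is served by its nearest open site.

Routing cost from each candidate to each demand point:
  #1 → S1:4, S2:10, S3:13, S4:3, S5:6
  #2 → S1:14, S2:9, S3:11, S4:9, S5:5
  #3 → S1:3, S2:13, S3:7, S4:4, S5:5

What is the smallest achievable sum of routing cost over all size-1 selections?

Open {#3}.
  S1→#3 3, S2→#3 13, S3→#3 7, S4→#3 4, S5→#3 5  ⇒ total 32.
Compare {#1}: total 36.
Compare {#2}: total 48.

32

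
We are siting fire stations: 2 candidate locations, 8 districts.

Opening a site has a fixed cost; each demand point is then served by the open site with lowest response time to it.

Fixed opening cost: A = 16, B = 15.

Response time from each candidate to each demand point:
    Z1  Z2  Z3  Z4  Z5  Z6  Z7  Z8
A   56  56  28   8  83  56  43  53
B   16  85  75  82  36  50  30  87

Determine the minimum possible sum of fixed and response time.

308

Open {A, B}: assign each demand point to its cheapest open site.
  Z1→B 16, Z2→A 56, Z3→A 28, Z4→A 8, Z5→B 36, Z6→B 50, Z7→B 30, Z8→A 53
  response time 277, fixed 31 → total 308.
Compare {A}: response time 383 + fixed 16 = 399.
Compare {B}: response time 461 + fixed 15 = 476.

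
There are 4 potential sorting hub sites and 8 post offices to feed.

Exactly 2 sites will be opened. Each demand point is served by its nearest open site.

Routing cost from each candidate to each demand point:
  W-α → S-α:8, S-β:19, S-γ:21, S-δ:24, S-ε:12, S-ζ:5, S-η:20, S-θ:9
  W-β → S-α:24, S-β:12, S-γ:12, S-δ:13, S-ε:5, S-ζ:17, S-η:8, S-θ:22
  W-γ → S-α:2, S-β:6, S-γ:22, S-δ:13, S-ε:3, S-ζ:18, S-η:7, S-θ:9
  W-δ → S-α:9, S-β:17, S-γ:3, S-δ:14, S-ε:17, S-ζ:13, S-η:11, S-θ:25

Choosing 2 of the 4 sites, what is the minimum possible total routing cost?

56

Open {W-γ, W-δ}.
  S-α→W-γ 2, S-β→W-γ 6, S-γ→W-δ 3, S-δ→W-γ 13, S-ε→W-γ 3, S-ζ→W-δ 13, S-η→W-γ 7, S-θ→W-γ 9  ⇒ total 56.
Compare {W-α, W-γ}: total 66.
Compare {W-β, W-γ}: total 69.
No size-2 selection does better; minimum is 56.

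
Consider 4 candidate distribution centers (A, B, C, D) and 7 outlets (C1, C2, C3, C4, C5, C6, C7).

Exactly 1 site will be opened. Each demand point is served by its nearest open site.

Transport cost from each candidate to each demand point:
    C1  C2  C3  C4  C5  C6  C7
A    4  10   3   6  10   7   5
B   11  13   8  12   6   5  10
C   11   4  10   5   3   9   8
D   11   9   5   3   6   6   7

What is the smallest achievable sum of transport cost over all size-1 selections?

Open {A}.
  C1→A 4, C2→A 10, C3→A 3, C4→A 6, C5→A 10, C6→A 7, C7→A 5  ⇒ total 45.
Compare {D}: total 47.
Compare {C}: total 50.
No size-1 selection does better; minimum is 45.

45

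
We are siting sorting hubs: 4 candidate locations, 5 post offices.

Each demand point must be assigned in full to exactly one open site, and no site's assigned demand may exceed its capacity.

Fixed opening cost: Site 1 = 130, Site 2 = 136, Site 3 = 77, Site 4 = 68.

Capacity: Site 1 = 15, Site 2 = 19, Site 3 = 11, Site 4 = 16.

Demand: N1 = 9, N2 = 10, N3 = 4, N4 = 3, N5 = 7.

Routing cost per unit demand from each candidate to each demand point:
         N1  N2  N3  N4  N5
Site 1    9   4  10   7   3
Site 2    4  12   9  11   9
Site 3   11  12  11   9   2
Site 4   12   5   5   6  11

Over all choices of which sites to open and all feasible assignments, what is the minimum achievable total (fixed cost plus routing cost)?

Open {Site 2, Site 4}; cheapest assignment that respects the capacities:
  Site 2 (cap 19, load 19): N1, N4, N5 — cost 9×4 + 3×11 + 7×9 = 132
  Site 4 (cap 16, load 14): N2, N3 — cost 10×5 + 4×5 = 70
  Shipping 202, fixed 204 → total 406.
  Any other capacity-feasible assignment to {Site 2, Site 4} ships for at least 202.
Compare {Site 2, Site 3, Site 4}: its best feasible assignment gives total 428.
Compare {Site 1, Site 3, Site 4}: its best feasible assignment gives total 461.
Every other set of open sites that can feasibly serve all demand totals ≥ 428 even under its best assignment. Minimum: 406.

406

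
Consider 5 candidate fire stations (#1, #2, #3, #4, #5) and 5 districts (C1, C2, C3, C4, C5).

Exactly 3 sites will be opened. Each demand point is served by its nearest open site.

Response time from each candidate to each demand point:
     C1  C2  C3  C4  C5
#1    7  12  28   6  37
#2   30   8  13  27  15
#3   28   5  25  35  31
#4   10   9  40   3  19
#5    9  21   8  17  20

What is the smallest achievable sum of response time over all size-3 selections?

Open {#2, #4, #5}.
  C1→#5 9, C2→#2 8, C3→#5 8, C4→#4 3, C5→#2 15  ⇒ total 43.
Compare {#1, #2, #5}: total 44.
Compare {#3, #4, #5}: total 44.
No size-3 selection does better; minimum is 43.

43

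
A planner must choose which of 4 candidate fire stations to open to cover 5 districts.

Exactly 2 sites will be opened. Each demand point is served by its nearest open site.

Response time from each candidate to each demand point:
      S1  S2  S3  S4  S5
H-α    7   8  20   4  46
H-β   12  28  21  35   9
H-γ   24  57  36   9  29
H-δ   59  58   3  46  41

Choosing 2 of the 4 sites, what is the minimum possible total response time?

Open {H-α, H-β}.
  S1→H-α 7, S2→H-α 8, S3→H-α 20, S4→H-α 4, S5→H-β 9  ⇒ total 48.
Compare {H-α, H-δ}: total 63.
Compare {H-α, H-γ}: total 68.
No size-2 selection does better; minimum is 48.

48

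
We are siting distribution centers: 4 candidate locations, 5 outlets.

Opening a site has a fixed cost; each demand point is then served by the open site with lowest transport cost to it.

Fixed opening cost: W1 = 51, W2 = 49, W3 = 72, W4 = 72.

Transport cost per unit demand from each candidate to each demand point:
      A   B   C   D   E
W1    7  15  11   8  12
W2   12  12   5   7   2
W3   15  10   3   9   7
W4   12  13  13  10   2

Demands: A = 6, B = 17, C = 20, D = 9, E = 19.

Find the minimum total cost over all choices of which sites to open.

Open {W2, W3}: assign each demand point to its cheapest open site.
  A→W2 6×12=72, B→W3 17×10=170, C→W3 20×3=60, D→W2 9×7=63, E→W2 19×2=38
  transport cost 403, fixed 121 → total 524.
Compare {W2}: transport cost 477 + fixed 49 = 526.
Compare {W1, W2, W3}: transport cost 373 + fixed 172 = 545.
Compare {W1, W2}: transport cost 447 + fixed 100 = 547.
All other subsets cost ≥ 526. Minimum total cost: 524.

524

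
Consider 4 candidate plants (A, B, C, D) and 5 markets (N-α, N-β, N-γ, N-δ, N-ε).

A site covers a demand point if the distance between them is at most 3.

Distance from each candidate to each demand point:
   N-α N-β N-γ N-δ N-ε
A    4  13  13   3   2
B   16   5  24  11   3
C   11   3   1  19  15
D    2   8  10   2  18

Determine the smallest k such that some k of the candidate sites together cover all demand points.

3

Coverage sets (demand points within 3 of each site):
  A: {N-δ, N-ε}
  B: {N-ε}
  C: {N-β, N-γ}
  D: {N-α, N-δ}
No 2 sites suffice: every size-2 union leaves at least one demand point uncovered.
But {A, C, D} covers everything, so the minimum is 3.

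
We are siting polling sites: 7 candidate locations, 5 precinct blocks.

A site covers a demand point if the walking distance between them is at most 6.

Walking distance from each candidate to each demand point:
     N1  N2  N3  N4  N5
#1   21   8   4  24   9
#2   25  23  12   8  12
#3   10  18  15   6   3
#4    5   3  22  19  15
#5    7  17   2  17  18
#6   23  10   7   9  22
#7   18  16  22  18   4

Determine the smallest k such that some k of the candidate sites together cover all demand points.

3

Coverage sets (demand points within 6 of each site):
  #1: {N3}
  #2: {}
  #3: {N4, N5}
  #4: {N1, N2}
  #5: {N3}
  #6: {}
  #7: {N5}
No 2 sites suffice: every size-2 union leaves at least one demand point uncovered.
But {#1, #3, #4} covers everything, so the minimum is 3.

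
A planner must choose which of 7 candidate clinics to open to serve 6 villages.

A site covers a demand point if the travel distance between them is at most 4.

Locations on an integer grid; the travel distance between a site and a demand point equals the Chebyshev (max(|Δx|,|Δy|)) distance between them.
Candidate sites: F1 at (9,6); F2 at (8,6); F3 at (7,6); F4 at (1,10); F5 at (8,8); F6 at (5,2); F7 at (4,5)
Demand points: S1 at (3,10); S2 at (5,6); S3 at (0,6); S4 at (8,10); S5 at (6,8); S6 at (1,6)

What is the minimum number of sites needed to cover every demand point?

Coverage sets (demand points within 4 of each site):
  F1: {S2, S4, S5}
  F2: {S2, S4, S5}
  F3: {S1, S2, S4, S5}
  F4: {S1, S2, S3, S6}
  F5: {S2, S4, S5}
  F6: {S2, S6}
  F7: {S2, S3, S5, S6}
No single site covers all 6 demand points.
But {F1, F4} covers everything, so the minimum is 2.

2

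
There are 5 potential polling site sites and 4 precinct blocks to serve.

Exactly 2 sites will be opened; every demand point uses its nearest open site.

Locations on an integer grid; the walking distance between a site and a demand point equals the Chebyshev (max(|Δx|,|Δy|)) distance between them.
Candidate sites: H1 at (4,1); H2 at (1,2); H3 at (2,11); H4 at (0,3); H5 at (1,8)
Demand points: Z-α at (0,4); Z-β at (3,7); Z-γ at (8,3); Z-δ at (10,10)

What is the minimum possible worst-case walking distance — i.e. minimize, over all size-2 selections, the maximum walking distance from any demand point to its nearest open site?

8

Open {H1, H3}.
  Farthest demand point is Z-δ at walking distance 8 (to H3); all others are ≤ 8.
With {H2, H3} the worst case is 8.
With {H3, H4} the worst case is 8.
No size-2 selection achieves below 8.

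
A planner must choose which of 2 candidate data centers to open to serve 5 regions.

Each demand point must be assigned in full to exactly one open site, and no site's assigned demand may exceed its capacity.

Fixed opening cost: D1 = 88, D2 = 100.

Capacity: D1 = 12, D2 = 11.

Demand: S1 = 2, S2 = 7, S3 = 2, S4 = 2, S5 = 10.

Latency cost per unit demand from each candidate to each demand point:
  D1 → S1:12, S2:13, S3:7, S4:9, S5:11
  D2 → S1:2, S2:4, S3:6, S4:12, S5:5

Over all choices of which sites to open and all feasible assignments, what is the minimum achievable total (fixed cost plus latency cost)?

360

Open {D1, D2}; cheapest assignment that respects the capacities:
  D1 (cap 12, load 12): S4, S5 — cost 2×9 + 10×11 = 128
  D2 (cap 11, load 11): S1, S2, S3 — cost 2×2 + 7×4 + 2×6 = 44
  Shipping 172, fixed 188 → total 360.
  Any other capacity-feasible assignment to {D1, D2} ships for at least 172.
Total demand is 23 and no other set of sites has combined capacity ≥ 23, so {D1, D2} is the only feasible choice of open sites. Minimum: 360.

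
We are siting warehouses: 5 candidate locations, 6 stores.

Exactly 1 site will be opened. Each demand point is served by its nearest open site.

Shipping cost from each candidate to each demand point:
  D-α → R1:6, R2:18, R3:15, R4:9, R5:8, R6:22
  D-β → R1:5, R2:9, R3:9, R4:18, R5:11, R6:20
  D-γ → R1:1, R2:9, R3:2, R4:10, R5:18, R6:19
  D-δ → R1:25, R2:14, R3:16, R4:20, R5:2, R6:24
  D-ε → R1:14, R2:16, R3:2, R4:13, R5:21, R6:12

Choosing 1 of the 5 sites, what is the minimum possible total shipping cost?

Open {D-γ}.
  R1→D-γ 1, R2→D-γ 9, R3→D-γ 2, R4→D-γ 10, R5→D-γ 18, R6→D-γ 19  ⇒ total 59.
Compare {D-β}: total 72.
Compare {D-α}: total 78.
No size-1 selection does better; minimum is 59.

59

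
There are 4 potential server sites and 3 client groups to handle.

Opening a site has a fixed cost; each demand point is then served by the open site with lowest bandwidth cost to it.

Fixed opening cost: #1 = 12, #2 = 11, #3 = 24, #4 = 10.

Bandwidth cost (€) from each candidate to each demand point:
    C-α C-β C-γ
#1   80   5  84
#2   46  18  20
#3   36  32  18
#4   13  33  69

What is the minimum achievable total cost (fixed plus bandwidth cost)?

Open {#1, #2, #4}: assign each demand point to its cheapest open site.
  C-α→#4 13, C-β→#1 5, C-γ→#2 20
  bandwidth cost 38, fixed 33 → total 71.
Compare {#2, #4}: bandwidth cost 51 + fixed 21 = 72.
Compare {#1, #3, #4}: bandwidth cost 36 + fixed 46 = 82.
Compare {#1, #2, #3, #4}: bandwidth cost 36 + fixed 57 = 93.
All other subsets cost ≥ 72. Minimum total cost: 71.

71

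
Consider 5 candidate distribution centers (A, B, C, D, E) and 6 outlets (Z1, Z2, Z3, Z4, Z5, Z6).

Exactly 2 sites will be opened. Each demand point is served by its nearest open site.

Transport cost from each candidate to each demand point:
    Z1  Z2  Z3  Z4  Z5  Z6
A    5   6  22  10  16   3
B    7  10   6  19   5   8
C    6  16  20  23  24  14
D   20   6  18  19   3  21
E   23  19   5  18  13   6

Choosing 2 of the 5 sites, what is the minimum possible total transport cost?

Open {A, B}.
  Z1→A 5, Z2→A 6, Z3→B 6, Z4→A 10, Z5→B 5, Z6→A 3  ⇒ total 35.
Compare {A, E}: total 42.
Compare {A, D}: total 45.
No size-2 selection does better; minimum is 35.

35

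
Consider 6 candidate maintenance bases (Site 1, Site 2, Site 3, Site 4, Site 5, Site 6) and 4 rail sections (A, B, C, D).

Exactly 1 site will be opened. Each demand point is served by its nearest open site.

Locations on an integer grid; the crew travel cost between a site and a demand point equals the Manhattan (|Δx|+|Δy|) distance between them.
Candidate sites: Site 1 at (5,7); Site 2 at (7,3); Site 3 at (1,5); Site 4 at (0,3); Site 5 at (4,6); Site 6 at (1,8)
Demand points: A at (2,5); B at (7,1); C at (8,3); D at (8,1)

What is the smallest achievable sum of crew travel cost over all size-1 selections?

13

Open {Site 2}.
  A→Site 2 7, B→Site 2 2, C→Site 2 1, D→Site 2 3  ⇒ total 13.
Compare {Site 5}: total 27.
Compare {Site 1}: total 29.
No size-1 selection does better; minimum is 13.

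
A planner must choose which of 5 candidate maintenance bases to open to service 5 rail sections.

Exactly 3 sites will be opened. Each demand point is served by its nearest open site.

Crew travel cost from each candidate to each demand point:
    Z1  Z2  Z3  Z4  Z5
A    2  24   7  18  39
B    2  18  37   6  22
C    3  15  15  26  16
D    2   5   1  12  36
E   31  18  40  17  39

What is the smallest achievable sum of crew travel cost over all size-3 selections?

30

Open {B, C, D}.
  Z1→B 2, Z2→D 5, Z3→D 1, Z4→B 6, Z5→C 16  ⇒ total 30.
Compare {A, B, D}: total 36.
Compare {A, C, D}: total 36.
No size-3 selection does better; minimum is 30.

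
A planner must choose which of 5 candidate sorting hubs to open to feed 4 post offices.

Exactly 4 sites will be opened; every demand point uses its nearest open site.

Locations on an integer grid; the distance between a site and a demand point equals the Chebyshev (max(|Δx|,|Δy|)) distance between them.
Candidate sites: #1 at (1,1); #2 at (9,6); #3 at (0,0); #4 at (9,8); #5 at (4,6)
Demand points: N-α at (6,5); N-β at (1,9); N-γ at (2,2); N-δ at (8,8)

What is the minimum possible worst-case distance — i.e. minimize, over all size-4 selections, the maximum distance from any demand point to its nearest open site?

Open {#1, #2, #3, #5}.
  Farthest demand point is N-β at distance 3 (to #5); all others are ≤ 3.
With {#1, #2, #4, #5} the worst case is 3.
With {#1, #3, #4, #5} the worst case is 3.
No size-4 selection achieves below 3.

3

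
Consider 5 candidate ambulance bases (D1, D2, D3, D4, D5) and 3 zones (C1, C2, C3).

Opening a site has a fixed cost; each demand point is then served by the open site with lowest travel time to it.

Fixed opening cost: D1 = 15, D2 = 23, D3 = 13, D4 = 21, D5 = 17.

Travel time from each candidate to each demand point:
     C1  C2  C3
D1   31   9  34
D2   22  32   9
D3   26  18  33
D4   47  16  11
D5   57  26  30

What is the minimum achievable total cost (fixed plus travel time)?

Open {D1, D2}: assign each demand point to its cheapest open site.
  C1→D2 22, C2→D1 9, C3→D2 9
  travel time 40, fixed 38 → total 78.
Compare {D2, D3}: travel time 49 + fixed 36 = 85.
Compare {D2}: travel time 63 + fixed 23 = 86.
Compare {D1, D4}: travel time 51 + fixed 36 = 87.
All other subsets cost ≥ 85. Minimum total cost: 78.

78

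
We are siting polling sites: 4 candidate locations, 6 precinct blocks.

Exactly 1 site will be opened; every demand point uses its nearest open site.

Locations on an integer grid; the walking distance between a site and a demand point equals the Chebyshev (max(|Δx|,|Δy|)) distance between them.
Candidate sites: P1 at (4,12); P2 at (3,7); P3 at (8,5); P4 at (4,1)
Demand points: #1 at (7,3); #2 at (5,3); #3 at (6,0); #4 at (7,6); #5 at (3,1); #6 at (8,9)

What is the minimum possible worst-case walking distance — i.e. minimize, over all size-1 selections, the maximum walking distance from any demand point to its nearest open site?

5

Open {P3}.
  Farthest demand point is #3 at walking distance 5 (to P3); all others are ≤ 5.
With {P2} the worst case is 7.
With {P4} the worst case is 8.
No size-1 selection achieves below 5.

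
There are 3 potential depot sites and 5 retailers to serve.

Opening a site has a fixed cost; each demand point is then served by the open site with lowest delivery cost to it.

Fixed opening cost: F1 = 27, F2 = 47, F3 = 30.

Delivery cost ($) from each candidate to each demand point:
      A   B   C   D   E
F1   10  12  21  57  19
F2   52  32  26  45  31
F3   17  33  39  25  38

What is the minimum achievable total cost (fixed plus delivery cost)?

Open {F1, F3}: assign each demand point to its cheapest open site.
  A→F1 10, B→F1 12, C→F1 21, D→F3 25, E→F1 19
  delivery cost 87, fixed 57 → total 144.
Compare {F1}: delivery cost 119 + fixed 27 = 146.
Compare {F1, F2}: delivery cost 107 + fixed 74 = 181.
Compare {F3}: delivery cost 152 + fixed 30 = 182.
All other subsets cost ≥ 146. Minimum total cost: 144.

144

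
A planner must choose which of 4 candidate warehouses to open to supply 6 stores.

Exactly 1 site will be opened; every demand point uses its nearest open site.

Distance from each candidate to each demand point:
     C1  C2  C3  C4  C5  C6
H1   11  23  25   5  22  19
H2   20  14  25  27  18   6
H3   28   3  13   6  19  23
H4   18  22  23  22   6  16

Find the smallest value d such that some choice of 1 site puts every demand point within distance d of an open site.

23

Open {H4}.
  Farthest demand point is C3 at distance 23 (to H4); all others are ≤ 23.
With {H1} the worst case is 25.
With {H2} the worst case is 27.
No size-1 selection achieves below 23.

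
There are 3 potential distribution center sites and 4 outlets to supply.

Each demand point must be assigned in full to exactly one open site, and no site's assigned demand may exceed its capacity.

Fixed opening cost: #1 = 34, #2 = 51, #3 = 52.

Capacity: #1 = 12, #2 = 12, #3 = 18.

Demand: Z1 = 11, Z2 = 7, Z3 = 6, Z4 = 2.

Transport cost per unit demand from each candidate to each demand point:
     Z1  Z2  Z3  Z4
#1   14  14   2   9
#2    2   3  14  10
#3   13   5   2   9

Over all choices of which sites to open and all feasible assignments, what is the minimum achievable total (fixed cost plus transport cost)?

190

Open {#2, #3}; cheapest assignment that respects the capacities:
  #2 (cap 12, load 11): Z1 — cost 11×2 = 22
  #3 (cap 18, load 15): Z2, Z3, Z4 — cost 7×5 + 6×2 + 2×9 = 65
  Shipping 87, fixed 103 → total 190.
  Any other capacity-feasible assignment to {#2, #3} ships for at least 87.
Compare {#1, #2, #3}: its best feasible assignment gives total 224.
Compare {#1, #3}: its best feasible assignment gives total 294.
Every other set of open sites that can feasibly serve all demand totals ≥ 224 even under its best assignment. Minimum: 190.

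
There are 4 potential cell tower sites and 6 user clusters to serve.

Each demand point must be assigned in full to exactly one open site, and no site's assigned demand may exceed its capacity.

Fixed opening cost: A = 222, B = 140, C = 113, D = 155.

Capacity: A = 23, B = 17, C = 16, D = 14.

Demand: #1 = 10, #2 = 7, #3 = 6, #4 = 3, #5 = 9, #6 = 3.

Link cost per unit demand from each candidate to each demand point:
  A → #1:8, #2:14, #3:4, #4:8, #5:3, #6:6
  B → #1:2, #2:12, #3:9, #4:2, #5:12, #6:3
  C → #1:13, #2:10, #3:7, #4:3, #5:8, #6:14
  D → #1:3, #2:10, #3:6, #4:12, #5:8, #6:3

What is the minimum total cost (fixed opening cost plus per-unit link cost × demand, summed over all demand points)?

546

Open {A, B}; cheapest assignment that respects the capacities:
  A (cap 23, load 22): #2, #3, #5 — cost 7×14 + 6×4 + 9×3 = 149
  B (cap 17, load 16): #1, #4, #6 — cost 10×2 + 3×2 + 3×3 = 35
  Shipping 184, fixed 362 → total 546.
  Any other capacity-feasible assignment to {A, B} ships for at least 184.
Compare {A, C}: its best feasible assignment gives total 581.
Compare {B, C, D}: its best feasible assignment gives total 621.
Every other set of open sites that can feasibly serve all demand totals ≥ 581 even under its best assignment. Minimum: 546.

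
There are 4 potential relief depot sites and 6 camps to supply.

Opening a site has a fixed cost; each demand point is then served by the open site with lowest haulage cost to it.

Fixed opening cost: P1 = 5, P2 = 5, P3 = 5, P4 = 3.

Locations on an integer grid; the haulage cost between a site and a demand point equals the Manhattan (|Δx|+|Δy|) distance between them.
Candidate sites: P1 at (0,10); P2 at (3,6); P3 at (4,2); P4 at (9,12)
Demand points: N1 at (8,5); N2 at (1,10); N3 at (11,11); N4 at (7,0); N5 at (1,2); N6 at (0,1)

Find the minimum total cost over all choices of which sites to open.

37

Open {P1, P3, P4}: assign each demand point to its cheapest open site.
  N1→P3 7, N2→P1 1, N3→P4 3, N4→P3 5, N5→P3 3, N6→P3 5
  haulage cost 24, fixed 13 → total 37.
Compare {P3, P4}: haulage cost 33 + fixed 8 = 41.
Compare {P2, P3, P4}: haulage cost 28 + fixed 13 = 41.
Compare {P1, P2, P3, P4}: haulage cost 23 + fixed 18 = 41.
All other subsets cost ≥ 41. Minimum total cost: 37.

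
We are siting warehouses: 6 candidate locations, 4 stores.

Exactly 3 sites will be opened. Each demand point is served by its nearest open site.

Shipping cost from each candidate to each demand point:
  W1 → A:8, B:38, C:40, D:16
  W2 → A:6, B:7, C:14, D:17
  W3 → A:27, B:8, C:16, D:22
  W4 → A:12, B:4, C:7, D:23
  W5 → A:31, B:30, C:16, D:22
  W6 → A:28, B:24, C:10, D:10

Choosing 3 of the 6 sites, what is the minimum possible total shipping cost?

27

Open {W2, W4, W6}.
  A→W2 6, B→W4 4, C→W4 7, D→W6 10  ⇒ total 27.
Compare {W1, W4, W6}: total 29.
Compare {W1, W2, W4}: total 33.
No size-3 selection does better; minimum is 27.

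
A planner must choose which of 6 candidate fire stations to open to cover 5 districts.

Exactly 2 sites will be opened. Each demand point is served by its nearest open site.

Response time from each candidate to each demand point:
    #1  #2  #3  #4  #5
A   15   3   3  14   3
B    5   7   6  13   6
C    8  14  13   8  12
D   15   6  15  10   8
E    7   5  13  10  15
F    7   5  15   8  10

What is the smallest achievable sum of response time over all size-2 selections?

24

Open {A, F}.
  #1→F 7, #2→A 3, #3→A 3, #4→F 8, #5→A 3  ⇒ total 24.
Compare {A, C}: total 25.
Compare {A, E}: total 26.
No size-2 selection does better; minimum is 24.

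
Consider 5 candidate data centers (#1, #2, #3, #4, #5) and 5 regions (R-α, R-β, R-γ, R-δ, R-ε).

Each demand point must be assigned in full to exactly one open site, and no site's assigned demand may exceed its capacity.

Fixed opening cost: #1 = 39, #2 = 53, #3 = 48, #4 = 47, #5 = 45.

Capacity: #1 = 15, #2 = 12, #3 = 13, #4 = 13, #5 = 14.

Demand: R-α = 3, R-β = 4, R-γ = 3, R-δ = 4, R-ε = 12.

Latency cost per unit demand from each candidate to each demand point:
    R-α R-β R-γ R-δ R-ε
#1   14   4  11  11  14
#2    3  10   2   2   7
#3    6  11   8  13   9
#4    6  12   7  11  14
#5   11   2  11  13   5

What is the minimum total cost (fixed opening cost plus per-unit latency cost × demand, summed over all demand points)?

236

Open {#1, #2, #5}; cheapest assignment that respects the capacities:
  #1 (cap 15, load 4): R-β — cost 4×4 = 16
  #2 (cap 12, load 10): R-α, R-γ, R-δ — cost 3×3 + 3×2 + 4×2 = 23
  #5 (cap 14, load 12): R-ε — cost 12×5 = 60
  Shipping 99, fixed 137 → total 236.
  Any other capacity-feasible assignment to {#1, #2, #5} ships for at least 99.
Compare {#2, #3, #5}: its best feasible assignment gives total 273.
Compare {#2, #4, #5}: its best feasible assignment gives total 276.
Every other set of open sites that can feasibly serve all demand totals ≥ 273 even under its best assignment. Minimum: 236.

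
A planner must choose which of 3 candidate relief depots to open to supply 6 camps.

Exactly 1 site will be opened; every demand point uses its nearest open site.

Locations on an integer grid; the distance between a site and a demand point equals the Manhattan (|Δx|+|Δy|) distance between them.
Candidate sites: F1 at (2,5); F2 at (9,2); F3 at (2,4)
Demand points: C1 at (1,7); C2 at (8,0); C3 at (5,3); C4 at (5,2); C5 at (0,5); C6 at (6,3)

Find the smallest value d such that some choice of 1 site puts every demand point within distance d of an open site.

10

Open {F3}.
  Farthest demand point is C2 at distance 10 (to F3); all others are ≤ 10.
With {F1} the worst case is 11.
With {F2} the worst case is 13.
No size-1 selection achieves below 10.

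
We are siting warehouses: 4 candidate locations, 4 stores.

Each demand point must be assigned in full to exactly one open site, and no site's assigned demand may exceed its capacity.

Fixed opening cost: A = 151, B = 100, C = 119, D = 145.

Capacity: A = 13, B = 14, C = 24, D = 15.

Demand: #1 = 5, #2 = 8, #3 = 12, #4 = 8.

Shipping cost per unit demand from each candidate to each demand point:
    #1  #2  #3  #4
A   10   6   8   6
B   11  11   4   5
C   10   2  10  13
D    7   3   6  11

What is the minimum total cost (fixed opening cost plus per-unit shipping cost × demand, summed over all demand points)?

437

Open {B, C}; cheapest assignment that respects the capacities:
  B (cap 14, load 12): #3 — cost 12×4 = 48
  C (cap 24, load 21): #1, #2, #4 — cost 5×10 + 8×2 + 8×13 = 170
  Shipping 218, fixed 219 → total 437.
  Any other capacity-feasible assignment to {B, C} ships for at least 218.
Compare {A, C}: its best feasible assignment gives total 504.
Compare {C, D}: its best feasible assignment gives total 506.
Every other set of open sites that can feasibly serve all demand totals ≥ 504 even under its best assignment. Minimum: 437.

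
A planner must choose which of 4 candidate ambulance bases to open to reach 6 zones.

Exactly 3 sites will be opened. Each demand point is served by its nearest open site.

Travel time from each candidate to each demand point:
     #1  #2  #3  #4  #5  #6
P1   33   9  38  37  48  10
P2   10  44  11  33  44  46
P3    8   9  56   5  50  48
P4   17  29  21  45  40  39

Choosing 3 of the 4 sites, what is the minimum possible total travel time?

87

Open {P1, P2, P3}.
  #1→P3 8, #2→P1 9, #3→P2 11, #4→P3 5, #5→P2 44, #6→P1 10  ⇒ total 87.
Compare {P1, P3, P4}: total 93.
Compare {P2, P3, P4}: total 112.
No size-3 selection does better; minimum is 87.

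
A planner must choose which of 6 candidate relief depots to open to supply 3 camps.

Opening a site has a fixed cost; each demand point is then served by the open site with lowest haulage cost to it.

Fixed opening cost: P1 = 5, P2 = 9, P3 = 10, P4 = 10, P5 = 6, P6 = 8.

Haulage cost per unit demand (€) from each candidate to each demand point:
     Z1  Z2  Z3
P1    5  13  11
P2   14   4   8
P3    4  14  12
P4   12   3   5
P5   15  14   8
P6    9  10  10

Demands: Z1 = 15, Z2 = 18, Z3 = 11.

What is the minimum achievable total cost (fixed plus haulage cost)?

189

Open {P3, P4}: assign each demand point to its cheapest open site.
  Z1→P3 15×4=60, Z2→P4 18×3=54, Z3→P4 11×5=55
  haulage cost 169, fixed 20 → total 189.
Compare {P1, P3, P4}: haulage cost 169 + fixed 25 = 194.
Compare {P3, P4, P5}: haulage cost 169 + fixed 26 = 195.
Compare {P3, P4, P6}: haulage cost 169 + fixed 28 = 197.
All other subsets cost ≥ 194. Minimum total cost: 189.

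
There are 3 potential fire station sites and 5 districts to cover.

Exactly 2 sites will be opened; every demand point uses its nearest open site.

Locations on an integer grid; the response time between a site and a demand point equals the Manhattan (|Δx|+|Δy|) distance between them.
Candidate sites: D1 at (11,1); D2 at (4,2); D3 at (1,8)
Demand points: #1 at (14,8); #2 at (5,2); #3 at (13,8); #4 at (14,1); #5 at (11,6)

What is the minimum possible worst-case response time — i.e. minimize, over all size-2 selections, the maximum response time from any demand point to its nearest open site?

Open {D1, D2}.
  Farthest demand point is #1 at response time 10 (to D1); all others are ≤ 10.
With {D1, D3} the worst case is 10.
With {D2, D3} the worst case is 13.
No size-2 selection achieves below 10.

10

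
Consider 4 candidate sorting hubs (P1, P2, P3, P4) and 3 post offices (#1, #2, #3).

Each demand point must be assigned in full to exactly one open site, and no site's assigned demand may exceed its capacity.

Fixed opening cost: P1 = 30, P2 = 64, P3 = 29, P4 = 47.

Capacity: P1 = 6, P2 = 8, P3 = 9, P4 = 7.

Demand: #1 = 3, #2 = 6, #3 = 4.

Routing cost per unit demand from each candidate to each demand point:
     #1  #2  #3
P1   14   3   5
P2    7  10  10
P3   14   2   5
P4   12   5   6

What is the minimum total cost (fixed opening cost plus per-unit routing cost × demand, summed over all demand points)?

Open {P1, P3}; cheapest assignment that respects the capacities:
  P1 (cap 6, load 4): #3 — cost 4×5 = 20
  P3 (cap 9, load 9): #1, #2 — cost 3×14 + 6×2 = 54
  Shipping 74, fixed 59 → total 133.
  Any other capacity-feasible assignment to {P1, P3} ships for at least 74.
Compare {P3, P4}: its best feasible assignment gives total 148.
Compare {P1, P4}: its best feasible assignment gives total 155.
Every other set of open sites that can feasibly serve all demand totals ≥ 148 even under its best assignment. Minimum: 133.

133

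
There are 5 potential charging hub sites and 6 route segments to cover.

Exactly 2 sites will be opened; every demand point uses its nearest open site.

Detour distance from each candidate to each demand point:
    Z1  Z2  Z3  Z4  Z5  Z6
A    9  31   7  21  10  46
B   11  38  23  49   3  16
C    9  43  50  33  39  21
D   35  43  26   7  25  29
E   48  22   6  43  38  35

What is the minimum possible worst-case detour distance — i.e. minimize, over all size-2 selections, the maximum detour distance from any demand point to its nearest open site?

Open {A, B}.
  Farthest demand point is Z2 at detour distance 31 (to A); all others are ≤ 31.
With {A, C} the worst case is 31.
With {A, D} the worst case is 31.
No size-2 selection achieves below 31.

31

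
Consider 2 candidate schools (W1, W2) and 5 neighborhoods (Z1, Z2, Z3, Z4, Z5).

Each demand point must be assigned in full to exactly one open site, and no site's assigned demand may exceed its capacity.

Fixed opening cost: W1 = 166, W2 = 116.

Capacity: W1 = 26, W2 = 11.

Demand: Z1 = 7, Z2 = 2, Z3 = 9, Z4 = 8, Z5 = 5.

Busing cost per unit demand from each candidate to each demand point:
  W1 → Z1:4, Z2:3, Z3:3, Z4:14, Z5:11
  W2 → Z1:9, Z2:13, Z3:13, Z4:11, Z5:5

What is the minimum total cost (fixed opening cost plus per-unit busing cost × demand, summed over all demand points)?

480

Open {W1, W2}; cheapest assignment that respects the capacities:
  W1 (cap 26, load 26): Z1, Z2, Z3, Z4 — cost 7×4 + 2×3 + 9×3 + 8×14 = 173
  W2 (cap 11, load 5): Z5 — cost 5×5 = 25
  Shipping 198, fixed 282 → total 480.
  Any other capacity-feasible assignment to {W1, W2} ships for at least 198.
Total demand is 31 and no other set of sites has combined capacity ≥ 31, so {W1, W2} is the only feasible choice of open sites. Minimum: 480.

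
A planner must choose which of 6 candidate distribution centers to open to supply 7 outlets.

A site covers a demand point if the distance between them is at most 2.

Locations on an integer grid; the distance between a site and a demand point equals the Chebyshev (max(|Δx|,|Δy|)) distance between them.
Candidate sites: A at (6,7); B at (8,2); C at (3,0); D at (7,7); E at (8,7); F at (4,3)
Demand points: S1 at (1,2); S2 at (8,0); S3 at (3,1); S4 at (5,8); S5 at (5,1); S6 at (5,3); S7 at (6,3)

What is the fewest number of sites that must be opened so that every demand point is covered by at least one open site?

Coverage sets (demand points within 2 of each site):
  A: {S4}
  B: {S2, S7}
  C: {S1, S3, S5}
  D: {S4}
  E: {}
  F: {S3, S5, S6, S7}
No 3 sites suffice: every size-3 union leaves at least one demand point uncovered.
But {A, B, C, F} covers everything, so the minimum is 4.

4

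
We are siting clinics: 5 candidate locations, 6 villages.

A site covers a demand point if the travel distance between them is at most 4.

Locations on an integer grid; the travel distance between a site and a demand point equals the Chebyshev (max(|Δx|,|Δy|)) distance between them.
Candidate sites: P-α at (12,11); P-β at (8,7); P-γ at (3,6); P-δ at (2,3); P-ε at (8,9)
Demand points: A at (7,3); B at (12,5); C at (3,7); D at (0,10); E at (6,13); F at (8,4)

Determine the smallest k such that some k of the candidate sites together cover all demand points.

3

Coverage sets (demand points within 4 of each site):
  P-α: {}
  P-β: {A, B, F}
  P-γ: {A, C, D}
  P-δ: {C}
  P-ε: {B, E}
No 2 sites suffice: every size-2 union leaves at least one demand point uncovered.
But {P-β, P-γ, P-ε} covers everything, so the minimum is 3.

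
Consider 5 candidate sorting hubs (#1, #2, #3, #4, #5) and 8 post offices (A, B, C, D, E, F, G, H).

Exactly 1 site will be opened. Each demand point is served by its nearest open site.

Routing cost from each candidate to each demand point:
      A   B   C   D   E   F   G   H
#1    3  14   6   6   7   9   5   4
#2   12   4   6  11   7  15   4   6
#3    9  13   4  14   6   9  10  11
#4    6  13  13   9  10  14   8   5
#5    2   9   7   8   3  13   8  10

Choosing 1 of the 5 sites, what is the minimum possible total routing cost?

54

Open {#1}.
  A→#1 3, B→#1 14, C→#1 6, D→#1 6, E→#1 7, F→#1 9, G→#1 5, H→#1 4  ⇒ total 54.
Compare {#5}: total 60.
Compare {#2}: total 65.
No size-1 selection does better; minimum is 54.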